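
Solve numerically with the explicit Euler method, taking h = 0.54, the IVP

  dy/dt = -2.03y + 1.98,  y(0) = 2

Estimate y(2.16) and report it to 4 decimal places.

Euler: y_{n+1} = y_n + h·f(t_n, y_n).
t=0.000000, y=2.000000: f=-2.080000 → y ← 2.000000 + 0.54·(-2.080000) = 0.876800
t=0.540000, y=0.876800: f=0.200096 → y ← 0.876800 + 0.54·0.200096 = 0.984852
t=1.080000, y=0.984852: f=-0.019249 → y ← 0.984852 + 0.54·(-0.019249) = 0.974457
t=1.620000, y=0.974457: f=0.001852 → y ← 0.974457 + 0.54·0.001852 = 0.975457
y(2.16) ≈ 0.9755

0.9755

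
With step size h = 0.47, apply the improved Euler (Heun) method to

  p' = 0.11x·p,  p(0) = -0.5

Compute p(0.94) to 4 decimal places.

-0.5248

Heun: k1 = f(x_n, p_n); k2 = f(x_n + h, p_n + h·k1); p_{n+1} = p_n + (h/2)·(k1 + k2).
x=0.000000, p=-0.500000:
  k1 = f(0.000000, -0.500000) = 0.000000
  k2 = f(0.470000, -0.500000) = -0.025850
  p ← -0.500000 + (0.47/2)·(0.000000 + (-0.025850)) = -0.506075
x=0.470000, p=-0.506075:
  k1 = f(0.470000, -0.506075) = -0.026164
  k2 = f(0.940000, -0.518372) = -0.053600
  p ← -0.506075 + (0.47/2)·(-0.026164 + (-0.053600)) = -0.524819
p(0.94) ≈ -0.5248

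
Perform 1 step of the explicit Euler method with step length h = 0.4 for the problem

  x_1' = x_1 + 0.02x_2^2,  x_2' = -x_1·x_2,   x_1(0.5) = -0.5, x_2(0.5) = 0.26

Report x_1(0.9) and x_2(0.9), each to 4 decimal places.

Euler on (x_1,x_2): x_1_{n+1} = x_1_n + h·x_1', x_2_{n+1} = x_2_n + h·x_2'.
0.500000: (-0.500000, 0.260000); f=(-0.498648, 0.130000) → (-0.699459, 0.312000)
(x_1(0.9), x_2(0.9)) ≈ (-0.6995, 0.3120)

-0.6995, 0.3120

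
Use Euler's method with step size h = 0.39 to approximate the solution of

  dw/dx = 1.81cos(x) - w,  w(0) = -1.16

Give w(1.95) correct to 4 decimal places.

Euler: w_{n+1} = w_n + h·f(x_n, w_n).
x=0.000000, w=-1.160000: f=2.970000 → w ← -1.160000 + 0.39·2.970000 = -0.001700
x=0.390000, w=-0.001700: f=1.675785 → w ← -0.001700 + 0.39·1.675785 = 0.651856
x=0.780000, w=0.651856: f=0.634897 → w ← 0.651856 + 0.39·0.634897 = 0.899466
x=1.170000, w=0.899466: f=-0.193292 → w ← 0.899466 + 0.39·(-0.193292) = 0.824082
x=1.560000, w=0.824082: f=-0.804541 → w ← 0.824082 + 0.39·(-0.804541) = 0.510311
w(1.95) ≈ 0.5103

0.5103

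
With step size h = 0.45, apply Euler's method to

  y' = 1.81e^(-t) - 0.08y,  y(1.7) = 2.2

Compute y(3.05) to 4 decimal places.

Euler: y_{n+1} = y_n + h·f(t_n, y_n).
t=1.700000, y=2.200000: f=0.154657 → y ← 2.200000 + 0.45·0.154657 = 2.269596
t=2.150000, y=2.269596: f=0.029269 → y ← 2.269596 + 0.45·0.029269 = 2.282767
t=2.600000, y=2.282767: f=-0.048186 → y ← 2.282767 + 0.45·(-0.048186) = 2.261083
y(3.05) ≈ 2.2611

2.2611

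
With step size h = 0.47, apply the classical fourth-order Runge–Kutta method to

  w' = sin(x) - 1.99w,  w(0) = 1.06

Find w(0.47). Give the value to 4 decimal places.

0.5038

RK4: k1 = f(x_n, w_n); k2 = f(x_n + h/2, w_n + (h/2)·k1); k3 = f(x_n + h/2, w_n + (h/2)·k2); k4 = f(x_n + h, w_n + h·k3); w_{n+1} = w_n + (h/6)·(k1 + 2k2 + 2k3 + k4).
x=0.000000, w=1.060000:
  k1 = f(0.000000, 1.060000) = -2.109400
  k2 = f(0.235000, 0.564291) = -0.890096
  k3 = f(0.235000, 0.850827) = -1.460304
  k4 = f(0.470000, 0.373657) = -0.290692
  w ← 1.060000 + (0.47/6)·(k1 + 2k2 + 2k3 + k4) = 0.503764
w(0.47) ≈ 0.5038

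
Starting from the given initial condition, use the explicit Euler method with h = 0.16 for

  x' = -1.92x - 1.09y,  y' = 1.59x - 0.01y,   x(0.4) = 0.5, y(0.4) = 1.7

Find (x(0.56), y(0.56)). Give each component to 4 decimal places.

Euler on (x,y): x_{n+1} = x_n + h·x', y_{n+1} = y_n + h·y'.
0.400000: (0.500000, 1.700000); f=(-2.813000, 0.778000) → (0.049920, 1.824480)
(x(0.56), y(0.56)) ≈ (0.0499, 1.8245)

0.0499, 1.8245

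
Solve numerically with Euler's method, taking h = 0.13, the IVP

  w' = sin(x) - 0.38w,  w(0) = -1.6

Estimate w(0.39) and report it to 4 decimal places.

-1.3250

Euler: w_{n+1} = w_n + h·f(x_n, w_n).
x=0.000000, w=-1.600000: f=0.608000 → w ← -1.600000 + 0.13·0.608000 = -1.520960
x=0.130000, w=-1.520960: f=0.707599 → w ← -1.520960 + 0.13·0.707599 = -1.428972
x=0.260000, w=-1.428972: f=0.800090 → w ← -1.428972 + 0.13·0.800090 = -1.324960
w(0.39) ≈ -1.3250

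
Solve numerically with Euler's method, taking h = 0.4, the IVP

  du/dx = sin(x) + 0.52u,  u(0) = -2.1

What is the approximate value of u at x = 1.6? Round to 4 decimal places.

Euler: u_{n+1} = u_n + h·f(x_n, u_n).
x=0.000000, u=-2.100000: f=-1.092000 → u ← -2.100000 + 0.4·(-1.092000) = -2.536800
x=0.400000, u=-2.536800: f=-0.929718 → u ← -2.536800 + 0.4·(-0.929718) = -2.908687
x=0.800000, u=-2.908687: f=-0.795161 → u ← -2.908687 + 0.4·(-0.795161) = -3.226752
x=1.200000, u=-3.226752: f=-0.745872 → u ← -3.226752 + 0.4·(-0.745872) = -3.525100
u(1.6) ≈ -3.5251

-3.5251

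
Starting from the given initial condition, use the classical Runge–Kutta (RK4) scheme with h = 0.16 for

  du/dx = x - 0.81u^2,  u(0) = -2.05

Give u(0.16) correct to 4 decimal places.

RK4: k1 = f(x_n, u_n); k2 = f(x_n + h/2, u_n + (h/2)·k1); k3 = f(x_n + h/2, u_n + (h/2)·k2); k4 = f(x_n + h, u_n + h·k3); u_{n+1} = u_n + (h/6)·(k1 + 2k2 + 2k3 + k4).
x=0.000000, u=-2.050000:
  k1 = f(0.000000, -2.050000) = -3.404025
  k2 = f(0.080000, -2.322322) = -4.288475
  k3 = f(0.080000, -2.393078) = -4.558726
  k4 = f(0.160000, -2.779396) = -6.097285
  u ← -2.050000 + (0.16/6)·(k1 + 2k2 + 2k3 + k4) = -2.775219
u(0.16) ≈ -2.7752

-2.7752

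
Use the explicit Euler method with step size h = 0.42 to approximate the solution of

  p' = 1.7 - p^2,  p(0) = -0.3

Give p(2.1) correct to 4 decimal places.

Euler: p_{n+1} = p_n + h·f(x_n, p_n).
x=0.000000, p=-0.300000: f=1.610000 → p ← -0.300000 + 0.42·1.610000 = 0.376200
x=0.420000, p=0.376200: f=1.558474 → p ← 0.376200 + 0.42·1.558474 = 1.030759
x=0.840000, p=1.030759: f=0.637536 → p ← 1.030759 + 0.42·0.637536 = 1.298524
x=1.260000, p=1.298524: f=0.013835 → p ← 1.298524 + 0.42·0.013835 = 1.304335
x=1.680000, p=1.304335: f=-0.001289 → p ← 1.304335 + 0.42·(-0.001289) = 1.303793
p(2.1) ≈ 1.3038

1.3038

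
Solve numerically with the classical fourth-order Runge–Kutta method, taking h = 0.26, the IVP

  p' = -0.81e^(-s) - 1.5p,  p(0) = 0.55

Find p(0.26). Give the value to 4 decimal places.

RK4: k1 = f(s_n, p_n); k2 = f(s_n + h/2, p_n + (h/2)·k1); k3 = f(s_n + h/2, p_n + (h/2)·k2); k4 = f(s_n + h, p_n + h·k3); p_{n+1} = p_n + (h/6)·(k1 + 2k2 + 2k3 + k4).
s=0.000000, p=0.550000:
  k1 = f(0.000000, 0.550000) = -1.635000
  k2 = f(0.130000, 0.337450) = -1.217432
  k3 = f(0.130000, 0.391734) = -1.298858
  k4 = f(0.260000, 0.212297) = -0.942997
  p ← 0.550000 + (0.26/6)·(k1 + 2k2 + 2k3 + k4) = 0.220208
p(0.26) ≈ 0.2202

0.2202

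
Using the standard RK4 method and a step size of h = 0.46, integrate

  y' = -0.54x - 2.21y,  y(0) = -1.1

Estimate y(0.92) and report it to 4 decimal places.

-0.2795

RK4: k1 = f(x_n, y_n); k2 = f(x_n + h/2, y_n + (h/2)·k1); k3 = f(x_n + h/2, y_n + (h/2)·k2); k4 = f(x_n + h, y_n + h·k3); y_{n+1} = y_n + (h/6)·(k1 + 2k2 + 2k3 + k4).
x=0.000000, y=-1.100000:
  k1 = f(0.000000, -1.100000) = 2.431000
  k2 = f(0.230000, -0.540870) = 1.071123
  k3 = f(0.230000, -0.853642) = 1.762348
  k4 = f(0.460000, -0.289320) = 0.390997
  y ← -1.100000 + (0.46/6)·(k1 + 2k2 + 2k3 + k4) = -0.449181
x=0.460000, y=-0.449181:
  k1 = f(0.460000, -0.449181) = 0.744291
  k2 = f(0.690000, -0.277994) = 0.241768
  k3 = f(0.690000, -0.393575) = 0.497200
  k4 = f(0.920000, -0.220469) = -0.009563
  y ← -0.449181 + (0.46/6)·(k1 + 2k2 + 2k3 + k4) = -0.279544
y(0.92) ≈ -0.2795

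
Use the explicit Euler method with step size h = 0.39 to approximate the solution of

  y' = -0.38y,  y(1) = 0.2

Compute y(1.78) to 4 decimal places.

Euler: y_{n+1} = y_n + h·f(x_n, y_n).
x=1.000000, y=0.200000: f=-0.076000 → y ← 0.200000 + 0.39·(-0.076000) = 0.170360
x=1.390000, y=0.170360: f=-0.064737 → y ← 0.170360 + 0.39·(-0.064737) = 0.145113
y(1.78) ≈ 0.1451

0.1451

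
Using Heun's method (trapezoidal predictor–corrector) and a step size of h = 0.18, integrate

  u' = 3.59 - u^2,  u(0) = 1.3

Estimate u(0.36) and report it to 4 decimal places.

Heun: k1 = f(x_n, u_n); k2 = f(x_n + h, u_n + h·k1); u_{n+1} = u_n + (h/2)·(k1 + k2).
x=0.000000, u=1.300000:
  k1 = f(0.000000, 1.300000) = 1.900000
  k2 = f(0.180000, 1.642000) = 0.893836
  u ← 1.300000 + (0.18/2)·(1.900000 + 0.893836) = 1.551445
x=0.180000, u=1.551445:
  k1 = f(0.180000, 1.551445) = 1.183018
  k2 = f(0.360000, 1.764388) = 0.476934
  u ← 1.551445 + (0.18/2)·(1.183018 + 0.476934) = 1.700841
u(0.36) ≈ 1.7008

1.7008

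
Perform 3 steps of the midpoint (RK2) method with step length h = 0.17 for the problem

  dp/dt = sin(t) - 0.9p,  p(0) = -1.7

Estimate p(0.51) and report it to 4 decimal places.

-0.9651

Midpoint: k1 = f(t_n, p_n); k2 = f(t_n + h/2, p_n + (h/2)·k1); p_{n+1} = p_n + h·k2.
t=0.000000, p=-1.700000:
  k1 = f(0.000000, -1.700000) = 1.530000
  k2 = f(0.085000, -1.569950) = 1.497853
  p ← -1.700000 + 0.17·1.497853 = -1.445365
t=0.170000, p=-1.445365:
  k1 = f(0.170000, -1.445365) = 1.470011
  k2 = f(0.255000, -1.320414) = 1.440618
  p ← -1.445365 + 0.17·1.440618 = -1.200460
t=0.340000, p=-1.200460:
  k1 = f(0.340000, -1.200460) = 1.413901
  k2 = f(0.425000, -1.080278) = 1.384571
  p ← -1.200460 + 0.17·1.384571 = -0.965083
p(0.51) ≈ -0.9651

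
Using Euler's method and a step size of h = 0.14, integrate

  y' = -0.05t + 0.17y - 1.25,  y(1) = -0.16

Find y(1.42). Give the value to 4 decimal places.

Euler: y_{n+1} = y_n + h·f(t_n, y_n).
t=1.000000, y=-0.160000: f=-1.327200 → y ← -0.160000 + 0.14·(-1.327200) = -0.345808
t=1.140000, y=-0.345808: f=-1.365787 → y ← -0.345808 + 0.14·(-1.365787) = -0.537018
t=1.280000, y=-0.537018: f=-1.405293 → y ← -0.537018 + 0.14·(-1.405293) = -0.733759
y(1.42) ≈ -0.7338

-0.7338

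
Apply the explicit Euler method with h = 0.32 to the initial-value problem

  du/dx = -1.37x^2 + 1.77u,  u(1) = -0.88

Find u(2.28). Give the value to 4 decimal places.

-12.3881

Euler: u_{n+1} = u_n + h·f(x_n, u_n).
x=1.000000, u=-0.880000: f=-2.927600 → u ← -0.880000 + 0.32·(-2.927600) = -1.816832
x=1.320000, u=-1.816832: f=-5.602881 → u ← -1.816832 + 0.32·(-5.602881) = -3.609754
x=1.640000, u=-3.609754: f=-10.074016 → u ← -3.609754 + 0.32·(-10.074016) = -6.833439
x=1.960000, u=-6.833439: f=-17.358179 → u ← -6.833439 + 0.32·(-17.358179) = -12.388056
u(2.28) ≈ -12.3881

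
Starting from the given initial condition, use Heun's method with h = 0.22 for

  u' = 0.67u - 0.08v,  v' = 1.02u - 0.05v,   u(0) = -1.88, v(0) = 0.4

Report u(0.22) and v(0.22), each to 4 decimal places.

Heun on (u,v): k1 = f(s_n, state_n); k2 = f(s_n + h, state_n + h·k1); state_{n+1} = state_n + (h/2)·(k1 + k2).
0.000000: (-1.880000, 0.400000)
  k1 = (-1.291600, -1.937600)
  predictor → (-2.164152, -0.026272)
  k2 = (-1.447880, -2.206121)
  → (-2.181343, -0.055809)
(u(0.22), v(0.22)) ≈ (-2.1813, -0.0558)

-2.1813, -0.0558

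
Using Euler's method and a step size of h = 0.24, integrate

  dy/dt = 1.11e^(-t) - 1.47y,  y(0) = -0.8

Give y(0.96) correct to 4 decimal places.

Euler: y_{n+1} = y_n + h·f(t_n, y_n).
t=0.000000, y=-0.800000: f=2.286000 → y ← -0.800000 + 0.24·2.286000 = -0.251360
t=0.240000, y=-0.251360: f=1.242656 → y ← -0.251360 + 0.24·1.242656 = 0.046877
t=0.480000, y=0.046877: f=0.617940 → y ← 0.046877 + 0.24·0.617940 = 0.195183
t=0.720000, y=0.195183: f=0.253376 → y ← 0.195183 + 0.24·0.253376 = 0.255993
y(0.96) ≈ 0.2560

0.2560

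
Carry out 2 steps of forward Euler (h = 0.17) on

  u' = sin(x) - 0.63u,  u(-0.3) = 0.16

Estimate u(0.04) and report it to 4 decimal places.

0.0607

Euler: u_{n+1} = u_n + h·f(x_n, u_n).
x=-0.300000, u=0.160000: f=-0.396320 → u ← 0.160000 + 0.17·(-0.396320) = 0.092626
x=-0.130000, u=0.092626: f=-0.187988 → u ← 0.092626 + 0.17·(-0.187988) = 0.060668
u(0.04) ≈ 0.0607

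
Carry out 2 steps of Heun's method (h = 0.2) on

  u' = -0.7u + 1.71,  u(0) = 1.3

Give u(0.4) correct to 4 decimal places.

1.5782

Heun: k1 = f(t_n, u_n); k2 = f(t_n + h, u_n + h·k1); u_{n+1} = u_n + (h/2)·(k1 + k2).
t=0.000000, u=1.300000:
  k1 = f(0.000000, 1.300000) = 0.800000
  k2 = f(0.200000, 1.460000) = 0.688000
  u ← 1.300000 + (0.2/2)·(0.800000 + 0.688000) = 1.448800
t=0.200000, u=1.448800:
  k1 = f(0.200000, 1.448800) = 0.695840
  k2 = f(0.400000, 1.587968) = 0.598422
  u ← 1.448800 + (0.2/2)·(0.695840 + 0.598422) = 1.578226
u(0.4) ≈ 1.5782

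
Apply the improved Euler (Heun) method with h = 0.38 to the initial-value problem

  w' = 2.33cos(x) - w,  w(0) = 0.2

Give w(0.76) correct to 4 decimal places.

1.1462

Heun: k1 = f(x_n, w_n); k2 = f(x_n + h, w_n + h·k1); w_{n+1} = w_n + (h/2)·(k1 + k2).
x=0.000000, w=0.200000:
  k1 = f(0.000000, 0.200000) = 2.130000
  k2 = f(0.380000, 1.009400) = 1.154389
  w ← 0.200000 + (0.38/2)·(2.130000 + 1.154389) = 0.824034
x=0.380000, w=0.824034:
  k1 = f(0.380000, 0.824034) = 1.339755
  k2 = f(0.760000, 1.333141) = 0.355727
  w ← 0.824034 + (0.38/2)·(1.339755 + 0.355727) = 1.146175
w(0.76) ≈ 1.1462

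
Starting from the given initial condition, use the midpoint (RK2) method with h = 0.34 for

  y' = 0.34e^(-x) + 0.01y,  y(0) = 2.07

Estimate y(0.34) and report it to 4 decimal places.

2.1748

Midpoint: k1 = f(x_n, y_n); k2 = f(x_n + h/2, y_n + (h/2)·k1); y_{n+1} = y_n + h·k2.
x=0.000000, y=2.070000:
  k1 = f(0.000000, 2.070000) = 0.360700
  k2 = f(0.170000, 2.131319) = 0.308159
  y ← 2.070000 + 0.34·0.308159 = 2.174774
y(0.34) ≈ 2.1748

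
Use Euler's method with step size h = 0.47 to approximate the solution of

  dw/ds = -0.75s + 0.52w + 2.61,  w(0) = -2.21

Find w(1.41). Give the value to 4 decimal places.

-0.1434

Euler: w_{n+1} = w_n + h·f(s_n, w_n).
s=0.000000, w=-2.210000: f=1.460800 → w ← -2.210000 + 0.47·1.460800 = -1.523424
s=0.470000, w=-1.523424: f=1.465320 → w ← -1.523424 + 0.47·1.465320 = -0.834724
s=0.940000, w=-0.834724: f=1.470944 → w ← -0.834724 + 0.47·1.470944 = -0.143380
w(1.41) ≈ -0.1434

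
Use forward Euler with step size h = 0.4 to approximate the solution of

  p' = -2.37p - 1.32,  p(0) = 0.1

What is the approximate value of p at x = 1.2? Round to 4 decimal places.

Euler: p_{n+1} = p_n + h·f(x_n, p_n).
x=0.000000, p=0.100000: f=-1.557000 → p ← 0.100000 + 0.4·(-1.557000) = -0.522800
x=0.400000, p=-0.522800: f=-0.080964 → p ← -0.522800 + 0.4·(-0.080964) = -0.555186
x=0.800000, p=-0.555186: f=-0.004210 → p ← -0.555186 + 0.4·(-0.004210) = -0.556870
p(1.2) ≈ -0.5569

-0.5569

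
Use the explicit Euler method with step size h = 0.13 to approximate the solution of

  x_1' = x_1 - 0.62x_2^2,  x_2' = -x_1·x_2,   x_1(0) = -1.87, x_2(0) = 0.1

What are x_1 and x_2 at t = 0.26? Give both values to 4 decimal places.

Euler on (x_1,x_2): x_1_{n+1} = x_1_n + h·x_1', x_2_{n+1} = x_2_n + h·x_2'.
0.000000: (-1.870000, 0.100000); f=(-1.876200, 0.187000) → (-2.113906, 0.124310)
0.130000: (-2.113906, 0.124310); f=(-2.123487, 0.262780) → (-2.389959, 0.158471)
(x_1(0.26), x_2(0.26)) ≈ (-2.3900, 0.1585)

-2.3900, 0.1585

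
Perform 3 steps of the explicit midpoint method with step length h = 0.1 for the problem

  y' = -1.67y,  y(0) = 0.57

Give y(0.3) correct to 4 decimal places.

0.3463

Midpoint: k1 = f(s_n, y_n); k2 = f(s_n + h/2, y_n + (h/2)·k1); y_{n+1} = y_n + h·k2.
s=0.000000, y=0.570000:
  k1 = f(0.000000, 0.570000) = -0.951900
  k2 = f(0.050000, 0.522405) = -0.872416
  y ← 0.570000 + 0.1·(-0.872416) = 0.482758
s=0.100000, y=0.482758:
  k1 = f(0.100000, 0.482758) = -0.806206
  k2 = f(0.150000, 0.442448) = -0.738888
  y ← 0.482758 + 0.1·(-0.738888) = 0.408870
s=0.200000, y=0.408870:
  k1 = f(0.200000, 0.408870) = -0.682812
  k2 = f(0.250000, 0.374729) = -0.625797
  y ← 0.408870 + 0.1·(-0.625797) = 0.346290
y(0.3) ≈ 0.3463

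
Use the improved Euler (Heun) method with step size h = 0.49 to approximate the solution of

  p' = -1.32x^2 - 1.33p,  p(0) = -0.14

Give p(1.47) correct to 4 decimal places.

Heun: k1 = f(x_n, p_n); k2 = f(x_n + h, p_n + h·k1); p_{n+1} = p_n + (h/2)·(k1 + k2).
x=0.000000, p=-0.140000:
  k1 = f(0.000000, -0.140000) = 0.186200
  k2 = f(0.490000, -0.048762) = -0.252079
  p ← -0.140000 + (0.49/2)·(0.186200 + (-0.252079)) = -0.156140
x=0.490000, p=-0.156140:
  k1 = f(0.490000, -0.156140) = -0.109265
  k2 = f(0.980000, -0.209680) = -0.988853
  p ← -0.156140 + (0.49/2)·(-0.109265 + (-0.988853)) = -0.425179
x=0.980000, p=-0.425179:
  k1 = f(0.980000, -0.425179) = -0.702240
  k2 = f(1.470000, -0.769277) = -1.829250
  p ← -0.425179 + (0.49/2)·(-0.702240 + (-1.829250)) = -1.045394
p(1.47) ≈ -1.0454

-1.0454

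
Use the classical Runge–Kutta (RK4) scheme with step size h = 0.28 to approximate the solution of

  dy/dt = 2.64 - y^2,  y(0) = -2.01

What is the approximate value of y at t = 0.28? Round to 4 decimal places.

-2.7773

RK4: k1 = f(t_n, y_n); k2 = f(t_n + h/2, y_n + (h/2)·k1); k3 = f(t_n + h/2, y_n + (h/2)·k2); k4 = f(t_n + h, y_n + h·k3); y_{n+1} = y_n + (h/6)·(k1 + 2k2 + 2k3 + k4).
t=0.000000, y=-2.010000:
  k1 = f(0.000000, -2.010000) = -1.400100
  k2 = f(0.140000, -2.206014) = -2.226498
  k3 = f(0.140000, -2.321710) = -2.750336
  k4 = f(0.280000, -2.780094) = -5.088923
  y ← -2.010000 + (0.28/6)·(k1 + 2k2 + 2k3 + k4) = -2.777326
y(0.28) ≈ -2.7773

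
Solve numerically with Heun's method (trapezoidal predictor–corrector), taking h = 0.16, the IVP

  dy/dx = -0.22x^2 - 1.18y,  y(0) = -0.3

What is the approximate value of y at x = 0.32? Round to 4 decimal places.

Heun: k1 = f(x_n, y_n); k2 = f(x_n + h, y_n + h·k1); y_{n+1} = y_n + (h/2)·(k1 + k2).
x=0.000000, y=-0.300000:
  k1 = f(0.000000, -0.300000) = 0.354000
  k2 = f(0.160000, -0.243360) = 0.281533
  y ← -0.300000 + (0.16/2)·(0.354000 + 0.281533) = -0.249157
x=0.160000, y=-0.249157:
  k1 = f(0.160000, -0.249157) = 0.288374
  k2 = f(0.320000, -0.203018) = 0.217033
  y ← -0.249157 + (0.16/2)·(0.288374 + 0.217033) = -0.208725
y(0.32) ≈ -0.2087

-0.2087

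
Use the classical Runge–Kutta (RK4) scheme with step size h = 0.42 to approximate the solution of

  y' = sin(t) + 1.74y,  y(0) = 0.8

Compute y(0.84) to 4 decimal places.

4.0246

RK4: k1 = f(t_n, y_n); k2 = f(t_n + h/2, y_n + (h/2)·k1); k3 = f(t_n + h/2, y_n + (h/2)·k2); k4 = f(t_n + h, y_n + h·k3); y_{n+1} = y_n + (h/6)·(k1 + 2k2 + 2k3 + k4).
t=0.000000, y=0.800000:
  k1 = f(0.000000, 0.800000) = 1.392000
  k2 = f(0.210000, 1.092320) = 2.109097
  k3 = f(0.210000, 1.242910) = 2.371124
  k4 = f(0.420000, 1.795872) = 3.532578
  y ← 0.800000 + (0.42/6)·(k1 + 2k2 + 2k3 + k4) = 1.771951
t=0.420000, y=1.771951:
  k1 = f(0.420000, 1.771951) = 3.490956
  k2 = f(0.630000, 2.505052) = 4.947935
  k3 = f(0.630000, 2.811018) = 5.480316
  k4 = f(0.840000, 4.073684) = 7.832853
  y ← 1.771951 + (0.42/6)·(k1 + 2k2 + 2k3 + k4) = 4.024573
y(0.84) ≈ 4.0246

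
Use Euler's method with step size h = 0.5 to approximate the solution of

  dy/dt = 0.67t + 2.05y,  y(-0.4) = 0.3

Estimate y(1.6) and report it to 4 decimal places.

4.8447

Euler: y_{n+1} = y_n + h·f(t_n, y_n).
t=-0.400000, y=0.300000: f=0.347000 → y ← 0.300000 + 0.5·0.347000 = 0.473500
t=0.100000, y=0.473500: f=1.037675 → y ← 0.473500 + 0.5·1.037675 = 0.992337
t=0.600000, y=0.992337: f=2.436292 → y ← 0.992337 + 0.5·2.436292 = 2.210483
t=1.100000, y=2.210483: f=5.268491 → y ← 2.210483 + 0.5·5.268491 = 4.844729
y(1.6) ≈ 4.8447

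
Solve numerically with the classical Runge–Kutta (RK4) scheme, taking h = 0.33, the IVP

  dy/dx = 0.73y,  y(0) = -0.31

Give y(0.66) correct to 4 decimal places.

-0.5019

RK4: k1 = f(x_n, y_n); k2 = f(x_n + h/2, y_n + (h/2)·k1); k3 = f(x_n + h/2, y_n + (h/2)·k2); k4 = f(x_n + h, y_n + h·k3); y_{n+1} = y_n + (h/6)·(k1 + 2k2 + 2k3 + k4).
x=0.000000, y=-0.310000:
  k1 = f(0.000000, -0.310000) = -0.226300
  k2 = f(0.165000, -0.347340) = -0.253558
  k3 = f(0.165000, -0.351837) = -0.256841
  k4 = f(0.330000, -0.394758) = -0.288173
  y ← -0.310000 + (0.33/6)·(k1 + 2k2 + 2k3 + k4) = -0.394440
x=0.330000, y=-0.394440:
  k1 = f(0.330000, -0.394440) = -0.287941
  k2 = f(0.495000, -0.441950) = -0.322624
  k3 = f(0.495000, -0.447673) = -0.326801
  k4 = f(0.660000, -0.502284) = -0.366668
  y ← -0.394440 + (0.33/6)·(k1 + 2k2 + 2k3 + k4) = -0.501880
y(0.66) ≈ -0.5019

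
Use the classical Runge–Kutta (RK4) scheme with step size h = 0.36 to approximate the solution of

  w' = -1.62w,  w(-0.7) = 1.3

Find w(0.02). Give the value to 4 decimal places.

RK4: k1 = f(s_n, w_n); k2 = f(s_n + h/2, w_n + (h/2)·k1); k3 = f(s_n + h/2, w_n + (h/2)·k2); k4 = f(s_n + h, w_n + h·k3); w_{n+1} = w_n + (h/6)·(k1 + 2k2 + 2k3 + k4).
s=-0.700000, w=1.300000:
  k1 = f(-0.700000, 1.300000) = -2.106000
  k2 = f(-0.520000, 0.920920) = -1.491890
  k3 = f(-0.520000, 1.031460) = -1.670965
  k4 = f(-0.340000, 0.698453) = -1.131493
  w ← 1.300000 + (0.36/6)·(k1 + 2k2 + 2k3 + k4) = 0.726208
s=-0.340000, w=0.726208:
  k1 = f(-0.340000, 0.726208) = -1.176457
  k2 = f(-0.160000, 0.514446) = -0.833402
  k3 = f(-0.160000, 0.576195) = -0.933437
  k4 = f(0.020000, 0.390171) = -0.632076
  w ← 0.726208 + (0.36/6)·(k1 + 2k2 + 2k3 + k4) = 0.405675
w(0.02) ≈ 0.4057

0.4057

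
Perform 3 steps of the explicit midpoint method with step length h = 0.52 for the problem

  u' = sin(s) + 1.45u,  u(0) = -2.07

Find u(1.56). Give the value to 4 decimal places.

Midpoint: k1 = f(s_n, u_n); k2 = f(s_n + h/2, u_n + (h/2)·k1); u_{n+1} = u_n + h·k2.
s=0.000000, u=-2.070000:
  k1 = f(0.000000, -2.070000) = -3.001500
  k2 = f(0.260000, -2.850390) = -3.875985
  u ← -2.070000 + 0.52·(-3.875985) = -4.085512
s=0.520000, u=-4.085512:
  k1 = f(0.520000, -4.085512) = -5.427113
  k2 = f(0.780000, -5.496561) = -7.266735
  u ← -4.085512 + 0.52·(-7.266735) = -7.864214
s=1.040000, u=-7.864214:
  k1 = f(1.040000, -7.864214) = -10.540706
  k2 = f(1.300000, -10.604798) = -14.413399
  u ← -7.864214 + 0.52·(-14.413399) = -15.359182
u(1.56) ≈ -15.3592

-15.3592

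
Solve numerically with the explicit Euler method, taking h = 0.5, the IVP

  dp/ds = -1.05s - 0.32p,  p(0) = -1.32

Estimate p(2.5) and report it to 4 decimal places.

Euler: p_{n+1} = p_n + h·f(s_n, p_n).
s=0.000000, p=-1.320000: f=0.422400 → p ← -1.320000 + 0.5·0.422400 = -1.108800
s=0.500000, p=-1.108800: f=-0.170184 → p ← -1.108800 + 0.5·(-0.170184) = -1.193892
s=1.000000, p=-1.193892: f=-0.667955 → p ← -1.193892 + 0.5·(-0.667955) = -1.527869
s=1.500000, p=-1.527869: f=-1.086082 → p ← -1.527869 + 0.5·(-1.086082) = -2.070910
s=2.000000, p=-2.070910: f=-1.437309 → p ← -2.070910 + 0.5·(-1.437309) = -2.789565
p(2.5) ≈ -2.7896

-2.7896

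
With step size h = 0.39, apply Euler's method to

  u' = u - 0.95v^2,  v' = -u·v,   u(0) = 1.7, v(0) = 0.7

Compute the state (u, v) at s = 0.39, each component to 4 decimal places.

2.1815, 0.2359

Euler on (u,v): u_{n+1} = u_n + h·u', v_{n+1} = v_n + h·v'.
0.000000: (1.700000, 0.700000); f=(1.234500, -1.190000) → (2.181455, 0.235900)
(u(0.39), v(0.39)) ≈ (2.1815, 0.2359)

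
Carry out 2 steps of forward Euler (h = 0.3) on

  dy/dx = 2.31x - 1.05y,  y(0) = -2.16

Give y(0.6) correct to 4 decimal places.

-0.8056

Euler: y_{n+1} = y_n + h·f(x_n, y_n).
x=0.000000, y=-2.160000: f=2.268000 → y ← -2.160000 + 0.3·2.268000 = -1.479600
x=0.300000, y=-1.479600: f=2.246580 → y ← -1.479600 + 0.3·2.246580 = -0.805626
y(0.6) ≈ -0.8056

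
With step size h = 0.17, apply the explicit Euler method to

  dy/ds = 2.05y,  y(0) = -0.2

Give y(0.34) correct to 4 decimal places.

-0.3637

Euler: y_{n+1} = y_n + h·f(s_n, y_n).
s=0.000000, y=-0.200000: f=-0.410000 → y ← -0.200000 + 0.17·(-0.410000) = -0.269700
s=0.170000, y=-0.269700: f=-0.552885 → y ← -0.269700 + 0.17·(-0.552885) = -0.363690
y(0.34) ≈ -0.3637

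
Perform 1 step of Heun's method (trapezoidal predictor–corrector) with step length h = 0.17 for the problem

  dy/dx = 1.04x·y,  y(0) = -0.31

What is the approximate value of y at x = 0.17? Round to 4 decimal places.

Heun: k1 = f(x_n, y_n); k2 = f(x_n + h, y_n + h·k1); y_{n+1} = y_n + (h/2)·(k1 + k2).
x=0.000000, y=-0.310000:
  k1 = f(0.000000, -0.310000) = 0.000000
  k2 = f(0.170000, -0.310000) = -0.054808
  y ← -0.310000 + (0.17/2)·(0.000000 + (-0.054808)) = -0.314659
y(0.17) ≈ -0.3147

-0.3147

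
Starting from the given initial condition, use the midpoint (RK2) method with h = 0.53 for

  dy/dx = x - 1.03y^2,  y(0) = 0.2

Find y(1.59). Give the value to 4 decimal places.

0.9848

Midpoint: k1 = f(x_n, y_n); k2 = f(x_n + h/2, y_n + (h/2)·k1); y_{n+1} = y_n + h·k2.
x=0.000000, y=0.200000:
  k1 = f(0.000000, 0.200000) = -0.041200
  k2 = f(0.265000, 0.189082) = 0.228175
  y ← 0.200000 + 0.53·0.228175 = 0.320933
x=0.530000, y=0.320933:
  k1 = f(0.530000, 0.320933) = 0.423912
  k2 = f(0.795000, 0.433270) = 0.601646
  y ← 0.320933 + 0.53·0.601646 = 0.639805
x=1.060000, y=0.639805:
  k1 = f(1.060000, 0.639805) = 0.638369
  k2 = f(1.325000, 0.808973) = 0.650930
  y ← 0.639805 + 0.53·0.650930 = 0.984798
y(1.59) ≈ 0.9848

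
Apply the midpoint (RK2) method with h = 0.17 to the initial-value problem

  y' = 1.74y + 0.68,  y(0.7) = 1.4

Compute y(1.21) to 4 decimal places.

Midpoint: k1 = f(t_n, y_n); k2 = f(t_n + h/2, y_n + (h/2)·k1); y_{n+1} = y_n + h·k2.
t=0.700000, y=1.400000:
  k1 = f(0.700000, 1.400000) = 3.116000
  k2 = f(0.785000, 1.664860) = 3.576856
  y ← 1.400000 + 0.17·3.576856 = 2.008066
t=0.870000, y=2.008066:
  k1 = f(0.870000, 2.008066) = 4.174034
  k2 = f(0.955000, 2.362858) = 4.791374
  y ← 2.008066 + 0.17·4.791374 = 2.822599
t=1.040000, y=2.822599:
  k1 = f(1.040000, 2.822599) = 5.591322
  k2 = f(1.125000, 3.297862) = 6.418279
  y ← 2.822599 + 0.17·6.418279 = 3.913707
y(1.21) ≈ 3.9137

3.9137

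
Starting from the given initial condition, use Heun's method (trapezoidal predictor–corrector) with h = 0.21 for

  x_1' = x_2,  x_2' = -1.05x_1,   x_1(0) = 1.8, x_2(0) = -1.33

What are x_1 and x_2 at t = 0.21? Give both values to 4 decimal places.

Heun on (x_1,x_2): k1 = f(t_n, state_n); k2 = f(t_n + h, state_n + h·k1); state_{n+1} = state_n + (h/2)·(k1 + k2).
0.000000: (1.800000, -1.330000)
  k1 = (-1.330000, -1.890000)
  predictor → (1.520700, -1.726900)
  k2 = (-1.726900, -1.596735)
  → (1.479026, -1.696107)
(x_1(0.21), x_2(0.21)) ≈ (1.4790, -1.6961)

1.4790, -1.6961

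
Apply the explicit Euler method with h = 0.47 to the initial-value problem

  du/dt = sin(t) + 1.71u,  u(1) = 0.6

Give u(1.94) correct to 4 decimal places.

3.1330

Euler: u_{n+1} = u_n + h·f(t_n, u_n).
t=1.000000, u=0.600000: f=1.867471 → u ← 0.600000 + 0.47·1.867471 = 1.477711
t=1.470000, u=1.477711: f=3.521811 → u ← 1.477711 + 0.47·3.521811 = 3.132962
u(1.94) ≈ 3.1330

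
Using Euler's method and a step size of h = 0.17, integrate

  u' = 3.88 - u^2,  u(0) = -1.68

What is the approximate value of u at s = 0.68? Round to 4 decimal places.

-0.2721

Euler: u_{n+1} = u_n + h·f(s_n, u_n).
s=0.000000, u=-1.680000: f=1.057600 → u ← -1.680000 + 0.17·1.057600 = -1.500208
s=0.170000, u=-1.500208: f=1.629376 → u ← -1.500208 + 0.17·1.629376 = -1.223214
s=0.340000, u=-1.223214: f=2.383747 → u ← -1.223214 + 0.17·2.383747 = -0.817977
s=0.510000, u=-0.817977: f=3.210914 → u ← -0.817977 + 0.17·3.210914 = -0.272122
u(0.68) ≈ -0.2721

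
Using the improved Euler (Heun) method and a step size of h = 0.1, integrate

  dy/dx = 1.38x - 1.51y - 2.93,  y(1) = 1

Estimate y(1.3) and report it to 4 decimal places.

Heun: k1 = f(x_n, y_n); k2 = f(x_n + h, y_n + h·k1); y_{n+1} = y_n + (h/2)·(k1 + k2).
x=1.000000, y=1.000000:
  k1 = f(1.000000, 1.000000) = -3.060000
  k2 = f(1.100000, 0.694000) = -2.459940
  y ← 1.000000 + (0.1/2)·(-3.060000 + (-2.459940)) = 0.724003
x=1.100000, y=0.724003:
  k1 = f(1.100000, 0.724003) = -2.505245
  k2 = f(1.200000, 0.473479) = -1.988953
  y ← 0.724003 + (0.1/2)·(-2.505245 + (-1.988953)) = 0.499293
x=1.200000, y=0.499293:
  k1 = f(1.200000, 0.499293) = -2.027933
  k2 = f(1.300000, 0.296500) = -1.583715
  y ← 0.499293 + (0.1/2)·(-2.027933 + (-1.583715)) = 0.318711
y(1.3) ≈ 0.3187

0.3187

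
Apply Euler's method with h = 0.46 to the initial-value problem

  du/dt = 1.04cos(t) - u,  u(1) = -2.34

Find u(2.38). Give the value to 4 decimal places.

Euler: u_{n+1} = u_n + h·f(t_n, u_n).
t=1.000000, u=-2.340000: f=2.901914 → u ← -2.340000 + 0.46·2.901914 = -1.005119
t=1.460000, u=-1.005119: f=1.120112 → u ← -1.005119 + 0.46·1.120112 = -0.489868
t=1.920000, u=-0.489868: f=0.134032 → u ← -0.489868 + 0.46·0.134032 = -0.428213
u(2.38) ≈ -0.4282

-0.4282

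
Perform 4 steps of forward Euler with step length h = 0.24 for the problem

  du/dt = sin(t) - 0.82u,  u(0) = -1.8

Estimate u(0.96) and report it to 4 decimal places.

Euler: u_{n+1} = u_n + h·f(t_n, u_n).
t=0.000000, u=-1.800000: f=1.476000 → u ← -1.800000 + 0.24·1.476000 = -1.445760
t=0.240000, u=-1.445760: f=1.423226 → u ← -1.445760 + 0.24·1.423226 = -1.104186
t=0.480000, u=-1.104186: f=1.367212 → u ← -1.104186 + 0.24·1.367212 = -0.776055
t=0.720000, u=-0.776055: f=1.295750 → u ← -0.776055 + 0.24·1.295750 = -0.465075
u(0.96) ≈ -0.4651

-0.4651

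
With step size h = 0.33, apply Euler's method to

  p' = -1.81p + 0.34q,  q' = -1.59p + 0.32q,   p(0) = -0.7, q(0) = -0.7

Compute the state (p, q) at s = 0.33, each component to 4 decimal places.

Euler on (p,q): p_{n+1} = p_n + h·p', q_{n+1} = q_n + h·q'.
0.000000: (-0.700000, -0.700000); f=(1.029000, 0.889000) → (-0.360430, -0.406630)
(p(0.33), q(0.33)) ≈ (-0.3604, -0.4066)

-0.3604, -0.4066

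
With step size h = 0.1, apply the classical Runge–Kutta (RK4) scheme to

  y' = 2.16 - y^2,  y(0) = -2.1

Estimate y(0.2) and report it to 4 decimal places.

RK4: k1 = f(x_n, y_n); k2 = f(x_n + h/2, y_n + (h/2)·k1); k3 = f(x_n + h/2, y_n + (h/2)·k2); k4 = f(x_n + h, y_n + h·k3); y_{n+1} = y_n + (h/6)·(k1 + 2k2 + 2k3 + k4).
x=0.000000, y=-2.100000:
  k1 = f(0.000000, -2.100000) = -2.250000
  k2 = f(0.050000, -2.212500) = -2.735156
  k3 = f(0.050000, -2.236758) = -2.843086
  k4 = f(0.100000, -2.384309) = -3.524927
  y ← -2.100000 + (0.1/6)·(k1 + 2k2 + 2k3 + k4) = -2.382190
x=0.100000, y=-2.382190:
  k1 = f(0.100000, -2.382190) = -3.514830
  k2 = f(0.150000, -2.557932) = -4.383014
  k3 = f(0.150000, -2.601341) = -4.606975
  k4 = f(0.200000, -2.842888) = -5.922010
  y ← -2.382190 + (0.1/6)·(k1 + 2k2 + 2k3 + k4) = -2.839137
y(0.2) ≈ -2.8391

-2.8391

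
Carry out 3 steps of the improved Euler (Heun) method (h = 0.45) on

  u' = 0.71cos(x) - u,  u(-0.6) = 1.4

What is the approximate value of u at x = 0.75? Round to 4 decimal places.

Heun: k1 = f(x_n, u_n); k2 = f(x_n + h, u_n + h·k1); u_{n+1} = u_n + (h/2)·(k1 + k2).
x=-0.600000, u=1.400000:
  k1 = f(-0.600000, 1.400000) = -0.814012
  k2 = f(-0.150000, 1.033695) = -0.331667
  u ← 1.400000 + (0.45/2)·(-0.814012 + (-0.331667)) = 1.142222
x=-0.150000, u=1.142222:
  k1 = f(-0.150000, 1.142222) = -0.440195
  k2 = f(0.300000, 0.944135) = -0.265846
  u ← 1.142222 + (0.45/2)·(-0.440195 + (-0.265846)) = 0.983363
x=0.300000, u=0.983363:
  k1 = f(0.300000, 0.983363) = -0.305074
  k2 = f(0.750000, 0.846080) = -0.326581
  u ← 0.983363 + (0.45/2)·(-0.305074 + (-0.326581)) = 0.841241
u(0.75) ≈ 0.8412

0.8412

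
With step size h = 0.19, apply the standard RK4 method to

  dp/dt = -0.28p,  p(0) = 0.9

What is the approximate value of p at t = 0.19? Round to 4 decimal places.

0.8534

RK4: k1 = f(t_n, p_n); k2 = f(t_n + h/2, p_n + (h/2)·k1); k3 = f(t_n + h/2, p_n + (h/2)·k2); k4 = f(t_n + h, p_n + h·k3); p_{n+1} = p_n + (h/6)·(k1 + 2k2 + 2k3 + k4).
t=0.000000, p=0.900000:
  k1 = f(0.000000, 0.900000) = -0.252000
  k2 = f(0.095000, 0.876060) = -0.245297
  k3 = f(0.095000, 0.876697) = -0.245475
  k4 = f(0.190000, 0.853360) = -0.238941
  p ← 0.900000 + (0.19/6)·(k1 + 2k2 + 2k3 + k4) = 0.853371
p(0.19) ≈ 0.8534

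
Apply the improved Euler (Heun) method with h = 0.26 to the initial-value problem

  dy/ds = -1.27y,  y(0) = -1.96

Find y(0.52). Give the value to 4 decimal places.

-1.0283

Heun: k1 = f(s_n, y_n); k2 = f(s_n + h, y_n + h·k1); y_{n+1} = y_n + (h/2)·(k1 + k2).
s=0.000000, y=-1.960000:
  k1 = f(0.000000, -1.960000) = 2.489200
  k2 = f(0.260000, -1.312808) = 1.667266
  y ← -1.960000 + (0.26/2)·(2.489200 + 1.667266) = -1.419659
s=0.260000, y=-1.419659:
  k1 = f(0.260000, -1.419659) = 1.802967
  k2 = f(0.520000, -0.950888) = 1.207628
  y ← -1.419659 + (0.26/2)·(1.802967 + 1.207628) = -1.028282
y(0.52) ≈ -1.0283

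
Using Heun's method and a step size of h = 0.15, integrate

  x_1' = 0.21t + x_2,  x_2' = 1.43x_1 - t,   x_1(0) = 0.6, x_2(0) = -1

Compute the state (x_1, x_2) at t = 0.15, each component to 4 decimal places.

0.4620, -0.8986

Heun on (x_1,x_2): k1 = f(t_n, state_n); k2 = f(t_n + h, state_n + h·k1); state_{n+1} = state_n + (h/2)·(k1 + k2).
0.000000: (0.600000, -1.000000)
  k1 = (-1.000000, 0.858000)
  predictor → (0.450000, -0.871300)
  k2 = (-0.839800, 0.493500)
  → (0.462015, -0.898637)
(x_1(0.15), x_2(0.15)) ≈ (0.4620, -0.8986)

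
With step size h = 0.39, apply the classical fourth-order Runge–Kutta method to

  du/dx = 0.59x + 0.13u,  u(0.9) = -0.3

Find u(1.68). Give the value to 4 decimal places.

RK4: k1 = f(x_n, u_n); k2 = f(x_n + h/2, u_n + (h/2)·k1); k3 = f(x_n + h/2, u_n + (h/2)·k2); k4 = f(x_n + h, u_n + h·k3); u_{n+1} = u_n + (h/6)·(k1 + 2k2 + 2k3 + k4).
x=0.900000, u=-0.300000:
  k1 = f(0.900000, -0.300000) = 0.492000
  k2 = f(1.095000, -0.204060) = 0.619522
  k3 = f(1.095000, -0.179193) = 0.622755
  k4 = f(1.290000, -0.057126) = 0.753674
  u ← -0.300000 + (0.39/6)·(k1 + 2k2 + 2k3 + k4) = -0.057535
x=1.290000, u=-0.057535:
  k1 = f(1.290000, -0.057535) = 0.753620
  k2 = f(1.485000, 0.089421) = 0.887775
  k3 = f(1.485000, 0.115581) = 0.891176
  k4 = f(1.680000, 0.290023) = 1.028903
  u ← -0.057535 + (0.39/6)·(k1 + 2k2 + 2k3 + k4) = 0.289592
u(1.68) ≈ 0.2896

0.2896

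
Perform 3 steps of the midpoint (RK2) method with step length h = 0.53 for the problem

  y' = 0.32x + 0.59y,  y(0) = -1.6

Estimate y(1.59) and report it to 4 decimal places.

Midpoint: k1 = f(x_n, y_n); k2 = f(x_n + h/2, y_n + (h/2)·k1); y_{n+1} = y_n + h·k2.
x=0.000000, y=-1.600000:
  k1 = f(0.000000, -1.600000) = -0.944000
  k2 = f(0.265000, -1.850160) = -1.006794
  y ← -1.600000 + 0.53·(-1.006794) = -2.133601
x=0.530000, y=-2.133601:
  k1 = f(0.530000, -2.133601) = -1.089225
  k2 = f(0.795000, -2.422246) = -1.174725
  y ← -2.133601 + 0.53·(-1.174725) = -2.756205
x=1.060000, y=-2.756205:
  k1 = f(1.060000, -2.756205) = -1.286961
  k2 = f(1.325000, -3.097250) = -1.403377
  y ← -2.756205 + 0.53·(-1.403377) = -3.499995
y(1.59) ≈ -3.5000

-3.5000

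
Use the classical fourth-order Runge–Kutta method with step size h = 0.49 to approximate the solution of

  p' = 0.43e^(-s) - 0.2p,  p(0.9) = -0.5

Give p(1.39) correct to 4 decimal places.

-0.3891

RK4: k1 = f(s_n, p_n); k2 = f(s_n + h/2, p_n + (h/2)·k1); k3 = f(s_n + h/2, p_n + (h/2)·k2); k4 = f(s_n + h, p_n + h·k3); p_{n+1} = p_n + (h/6)·(k1 + 2k2 + 2k3 + k4).
s=0.900000, p=-0.500000:
  k1 = f(0.900000, -0.500000) = 0.274825
  k2 = f(1.145000, -0.432668) = 0.223370
  k3 = f(1.145000, -0.445274) = 0.225891
  k4 = f(1.390000, -0.389313) = 0.184965
  p ← -0.500000 + (0.49/6)·(k1 + 2k2 + 2k3 + k4) = -0.389071
p(1.39) ≈ -0.3891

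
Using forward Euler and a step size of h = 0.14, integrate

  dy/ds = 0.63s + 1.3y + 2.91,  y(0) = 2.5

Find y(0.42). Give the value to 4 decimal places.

5.6259

Euler: y_{n+1} = y_n + h·f(s_n, y_n).
s=0.000000, y=2.500000: f=6.160000 → y ← 2.500000 + 0.14·6.160000 = 3.362400
s=0.140000, y=3.362400: f=7.369320 → y ← 3.362400 + 0.14·7.369320 = 4.394105
s=0.280000, y=4.394105: f=8.798736 → y ← 4.394105 + 0.14·8.798736 = 5.625928
y(0.42) ≈ 5.6259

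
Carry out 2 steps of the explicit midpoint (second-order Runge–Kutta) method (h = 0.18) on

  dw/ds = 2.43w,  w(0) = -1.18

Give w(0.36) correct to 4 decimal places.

-2.7733

Midpoint: k1 = f(s_n, w_n); k2 = f(s_n + h/2, w_n + (h/2)·k1); w_{n+1} = w_n + h·k2.
s=0.000000, w=-1.180000:
  k1 = f(0.000000, -1.180000) = -2.867400
  k2 = f(0.090000, -1.438066) = -3.494500
  w ← -1.180000 + 0.18·(-3.494500) = -1.809010
s=0.180000, w=-1.809010:
  k1 = f(0.180000, -1.809010) = -4.395894
  k2 = f(0.270000, -2.204641) = -5.357277
  w ← -1.809010 + 0.18·(-5.357277) = -2.773320
w(0.36) ≈ -2.7733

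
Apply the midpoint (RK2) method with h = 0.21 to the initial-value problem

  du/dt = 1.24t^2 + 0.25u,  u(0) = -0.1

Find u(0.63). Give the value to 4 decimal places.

Midpoint: k1 = f(t_n, u_n); k2 = f(t_n + h/2, u_n + (h/2)·k1); u_{n+1} = u_n + h·k2.
t=0.000000, u=-0.100000:
  k1 = f(0.000000, -0.100000) = -0.025000
  k2 = f(0.105000, -0.102625) = -0.011985
  u ← -0.100000 + 0.21·(-0.011985) = -0.102517
t=0.210000, u=-0.102517:
  k1 = f(0.210000, -0.102517) = 0.029055
  k2 = f(0.315000, -0.099466) = 0.098172
  u ← -0.102517 + 0.21·0.098172 = -0.081901
t=0.420000, u=-0.081901:
  k1 = f(0.420000, -0.081901) = 0.198261
  k2 = f(0.525000, -0.061083) = 0.326504
  u ← -0.081901 + 0.21·0.326504 = -0.013335
u(0.63) ≈ -0.0133

-0.0133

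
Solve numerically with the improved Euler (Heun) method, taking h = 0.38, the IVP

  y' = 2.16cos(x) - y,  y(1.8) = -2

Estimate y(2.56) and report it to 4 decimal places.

-1.6494

Heun: k1 = f(x_n, y_n); k2 = f(x_n + h, y_n + h·k1); y_{n+1} = y_n + (h/2)·(k1 + k2).
x=1.800000, y=-2.000000:
  k1 = f(1.800000, -2.000000) = 1.509243
  k2 = f(2.180000, -1.426487) = 0.190504
  y ← -2.000000 + (0.38/2)·(1.509243 + 0.190504) = -1.677048
x=2.180000, y=-1.677048:
  k1 = f(2.180000, -1.677048) = 0.441065
  k2 = f(2.560000, -1.509443) = -0.295428
  y ← -1.677048 + (0.38/2)·(0.441065 + (-0.295428)) = -1.649377
y(2.56) ≈ -1.6494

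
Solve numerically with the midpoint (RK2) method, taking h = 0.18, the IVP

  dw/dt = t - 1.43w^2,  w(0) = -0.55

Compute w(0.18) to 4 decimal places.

Midpoint: k1 = f(t_n, w_n); k2 = f(t_n + h/2, w_n + (h/2)·k1); w_{n+1} = w_n + h·k2.
t=0.000000, w=-0.550000:
  k1 = f(0.000000, -0.550000) = -0.432575
  k2 = f(0.090000, -0.588932) = -0.405982
  w ← -0.550000 + 0.18·(-0.405982) = -0.623077
w(0.18) ≈ -0.6231

-0.6231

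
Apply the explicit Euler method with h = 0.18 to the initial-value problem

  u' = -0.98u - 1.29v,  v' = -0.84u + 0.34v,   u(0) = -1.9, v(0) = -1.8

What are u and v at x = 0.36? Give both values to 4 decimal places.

-0.5677, -1.5488

Euler on (u,v): u_{n+1} = u_n + h·u', v_{n+1} = v_n + h·v'.
0.000000: (-1.900000, -1.800000); f=(4.184000, 0.984000) → (-1.146880, -1.622880)
0.180000: (-1.146880, -1.622880); f=(3.217458, 0.411600) → (-0.567738, -1.548792)
(u(0.36), v(0.36)) ≈ (-0.5677, -1.5488)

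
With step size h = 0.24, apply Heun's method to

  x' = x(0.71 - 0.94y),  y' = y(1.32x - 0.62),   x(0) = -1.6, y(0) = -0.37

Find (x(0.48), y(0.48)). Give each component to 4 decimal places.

Heun on (x,y): k1 = f(t_n, state_n); k2 = f(t_n + h, state_n + h·k1); state_{n+1} = state_n + (h/2)·(k1 + k2).
0.000000: (-1.600000, -0.370000)
  k1 = (-1.692480, 1.010840)
  predictor → (-2.006195, -0.127398)
  k2 = (-1.664649, 0.416361)
  → (-2.002856, -0.198736)
0.240000: (-2.002856, -0.198736)
  k1 = (-1.796184, 0.648628)
  predictor → (-2.433940, -0.043065)
  k2 = (-1.826626, 0.165060)
  → (-2.437593, -0.101093)
(x(0.48), y(0.48)) ≈ (-2.4376, -0.1011)

-2.4376, -0.1011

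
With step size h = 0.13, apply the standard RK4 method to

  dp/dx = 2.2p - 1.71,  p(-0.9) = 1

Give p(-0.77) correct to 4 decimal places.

1.0737

RK4: k1 = f(x_n, p_n); k2 = f(x_n + h/2, p_n + (h/2)·k1); k3 = f(x_n + h/2, p_n + (h/2)·k2); k4 = f(x_n + h, p_n + h·k3); p_{n+1} = p_n + (h/6)·(k1 + 2k2 + 2k3 + k4).
x=-0.900000, p=1.000000:
  k1 = f(-0.900000, 1.000000) = 0.490000
  k2 = f(-0.835000, 1.031850) = 0.560070
  k3 = f(-0.835000, 1.036405) = 0.570090
  k4 = f(-0.770000, 1.074112) = 0.653046
  p ← 1.000000 + (0.13/6)·(k1 + 2k2 + 2k3 + k4) = 1.073740
p(-0.77) ≈ 1.0737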